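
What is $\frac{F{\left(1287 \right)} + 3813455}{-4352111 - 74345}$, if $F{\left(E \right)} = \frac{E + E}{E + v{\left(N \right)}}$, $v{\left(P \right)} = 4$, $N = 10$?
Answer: $- \frac{4923172979}{5714554696} \approx -0.86152$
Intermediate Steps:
$F{\left(E \right)} = \frac{2 E}{4 + E}$ ($F{\left(E \right)} = \frac{E + E}{E + 4} = \frac{2 E}{4 + E}$)
$\frac{F{\left(1287 \right)} + 3813455}{-4352111 - 74345} = \frac{2 \cdot 1287 \frac{1}{4 + 1287} + 3813455}{-4352111 - 74345} = \frac{2 \cdot 1287 \cdot \frac{1}{1291} + 3813455}{-4426456} = \left(2 \cdot 1287 \cdot \frac{1}{1291} + 3813455\right) \left(- \frac{1}{4426456}\right) = \left(\frac{2574}{1291} + 3813455\right) \left(- \frac{1}{4426456}\right) = \frac{4923172979}{1291} \left(- \frac{1}{4426456}\right) = - \frac{4923172979}{5714554696}$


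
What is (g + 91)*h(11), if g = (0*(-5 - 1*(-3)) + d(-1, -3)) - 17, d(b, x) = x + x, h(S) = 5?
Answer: 340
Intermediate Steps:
d(b, x) = 2*x
g = -23 (g = (0*(-5 - 1*(-3)) + 2*(-3)) - 17 = (0*(-5 + 3) - 6) - 17 = (0*(-2) - 6) - 17 = (0 - 6) - 17 = -6 - 17 = -23)
(g + 91)*h(11) = (-23 + 91)*5 = 68*5 = 340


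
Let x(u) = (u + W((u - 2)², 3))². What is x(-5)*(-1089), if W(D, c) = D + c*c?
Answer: -3059001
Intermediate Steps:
W(D, c) = D + c²
x(u) = (9 + u + (-2 + u)²)² (x(u) = (u + ((u - 2)² + 3²))² = (u + ((-2 + u)² + 9))² = (u + (9 + (-2 + u)²))² = (9 + u + (-2 + u)²)²)
x(-5)*(-1089) = (9 - 5 + (-2 - 5)²)²*(-1089) = (9 - 5 + (-7)²)²*(-1089) = (9 - 5 + 49)²*(-1089) = 53²*(-1089) = 2809*(-1089) = -3059001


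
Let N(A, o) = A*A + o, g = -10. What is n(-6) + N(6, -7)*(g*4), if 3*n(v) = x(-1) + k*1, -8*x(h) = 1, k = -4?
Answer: -9291/8 ≈ -1161.4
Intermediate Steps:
x(h) = -⅛ (x(h) = -⅛*1 = -⅛)
N(A, o) = o + A² (N(A, o) = A² + o = o + A²)
n(v) = -11/8 (n(v) = (-⅛ - 4*1)/3 = (-⅛ - 4)/3 = (⅓)*(-33/8) = -11/8)
n(-6) + N(6, -7)*(g*4) = -11/8 + (-7 + 6²)*(-10*4) = -11/8 + (-7 + 36)*(-40) = -11/8 + 29*(-40) = -11/8 - 1160 = -9291/8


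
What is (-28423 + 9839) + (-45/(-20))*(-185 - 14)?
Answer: -76127/4 ≈ -19032.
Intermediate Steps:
(-28423 + 9839) + (-45/(-20))*(-185 - 14) = -18584 - 45*(-1/20)*(-199) = -18584 + (9/4)*(-199) = -18584 - 1791/4 = -76127/4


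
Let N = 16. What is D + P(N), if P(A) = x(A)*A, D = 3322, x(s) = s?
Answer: 3578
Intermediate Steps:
P(A) = A**2 (P(A) = A*A = A**2)
D + P(N) = 3322 + 16**2 = 3322 + 256 = 3578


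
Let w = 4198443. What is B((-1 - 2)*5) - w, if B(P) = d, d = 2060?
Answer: -4196383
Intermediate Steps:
B(P) = 2060
B((-1 - 2)*5) - w = 2060 - 1*4198443 = 2060 - 4198443 = -4196383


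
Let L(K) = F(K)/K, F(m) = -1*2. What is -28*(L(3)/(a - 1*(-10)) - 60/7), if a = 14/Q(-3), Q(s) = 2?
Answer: 12296/51 ≈ 241.10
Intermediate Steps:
F(m) = -2
a = 7 (a = 14/2 = 14*(½) = 7)
L(K) = -2/K
-28*(L(3)/(a - 1*(-10)) - 60/7) = -28*((-2/3)/(7 - 1*(-10)) - 60/7) = -28*((-2*⅓)/(7 + 10) - 60*⅐) = -28*(-⅔/17 - 60/7) = -28*(-⅔*1/17 - 60/7) = -28*(-2/51 - 60/7) = -28*(-3074/357) = 12296/51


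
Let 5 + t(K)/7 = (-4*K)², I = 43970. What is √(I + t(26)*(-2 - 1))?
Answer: I*√183061 ≈ 427.86*I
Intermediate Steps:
t(K) = -35 + 112*K² (t(K) = -35 + 7*(-4*K)² = -35 + 7*(16*K²) = -35 + 112*K²)
√(I + t(26)*(-2 - 1)) = √(43970 + (-35 + 112*26²)*(-2 - 1)) = √(43970 + (-35 + 112*676)*(-3)) = √(43970 + (-35 + 75712)*(-3)) = √(43970 + 75677*(-3)) = √(43970 - 227031) = √(-183061) = I*√183061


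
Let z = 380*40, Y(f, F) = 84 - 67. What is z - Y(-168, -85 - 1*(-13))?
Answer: 15183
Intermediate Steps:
Y(f, F) = 17
z = 15200
z - Y(-168, -85 - 1*(-13)) = 15200 - 1*17 = 15200 - 17 = 15183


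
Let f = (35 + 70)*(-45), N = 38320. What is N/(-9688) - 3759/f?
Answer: -860981/272475 ≈ -3.1599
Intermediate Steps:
f = -4725 (f = 105*(-45) = -4725)
N/(-9688) - 3759/f = 38320/(-9688) - 3759/(-4725) = 38320*(-1/9688) - 3759*(-1/4725) = -4790/1211 + 179/225 = -860981/272475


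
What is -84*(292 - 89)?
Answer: -17052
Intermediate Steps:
-84*(292 - 89) = -84*203 = -17052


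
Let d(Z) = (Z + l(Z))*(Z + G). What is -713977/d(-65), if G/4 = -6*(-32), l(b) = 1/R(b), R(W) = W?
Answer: 46408505/2970878 ≈ 15.621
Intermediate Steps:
l(b) = 1/b
G = 768 (G = 4*(-6*(-32)) = 4*192 = 768)
d(Z) = (768 + Z)*(Z + 1/Z) (d(Z) = (Z + 1/Z)*(Z + 768) = (Z + 1/Z)*(768 + Z) = (768 + Z)*(Z + 1/Z))
-713977/d(-65) = -713977/(1 + (-65)² + 768*(-65) + 768/(-65)) = -713977/(1 + 4225 - 49920 + 768*(-1/65)) = -713977/(1 + 4225 - 49920 - 768/65) = -713977/(-2970878/65) = -713977*(-65/2970878) = 46408505/2970878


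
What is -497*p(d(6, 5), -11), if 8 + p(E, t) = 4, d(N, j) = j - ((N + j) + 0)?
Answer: 1988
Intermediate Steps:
d(N, j) = -N (d(N, j) = j - (N + j) = j + (-N - j) = -N)
p(E, t) = -4 (p(E, t) = -8 + 4 = -4)
-497*p(d(6, 5), -11) = -497*(-4) = 1988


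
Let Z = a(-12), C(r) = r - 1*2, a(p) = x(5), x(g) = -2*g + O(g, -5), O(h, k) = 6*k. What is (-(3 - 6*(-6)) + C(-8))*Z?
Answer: 1960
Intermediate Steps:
x(g) = -30 - 2*g (x(g) = -2*g + 6*(-5) = -2*g - 30 = -30 - 2*g)
a(p) = -40 (a(p) = -30 - 2*5 = -30 - 10 = -40)
C(r) = -2 + r (C(r) = r - 2 = -2 + r)
Z = -40
(-(3 - 6*(-6)) + C(-8))*Z = (-(3 - 6*(-6)) + (-2 - 8))*(-40) = (-(3 + 36) - 10)*(-40) = (-1*39 - 10)*(-40) = (-39 - 10)*(-40) = -49*(-40) = 1960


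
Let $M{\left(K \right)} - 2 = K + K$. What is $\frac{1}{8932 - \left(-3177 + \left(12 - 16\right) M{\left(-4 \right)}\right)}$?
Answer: $\frac{1}{12085} \approx 8.2747 \cdot 10^{-5}$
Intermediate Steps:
$M{\left(K \right)} = 2 + 2 K$ ($M{\left(K \right)} = 2 + \left(K + K\right) = 2 + 2 K$)
$\frac{1}{8932 - \left(-3177 + \left(12 - 16\right) M{\left(-4 \right)}\right)} = \frac{1}{8932 + \left(2568 - \left(-609 + \left(12 - 16\right) \left(2 + 2 \left(-4\right)\right)\right)\right)} = \frac{1}{8932 + \left(2568 - \left(-609 - 4 \left(2 - 8\right)\right)\right)} = \frac{1}{8932 + \left(2568 - \left(-609 - -24\right)\right)} = \frac{1}{8932 + \left(2568 - \left(-609 + 24\right)\right)} = \frac{1}{8932 + \left(2568 - -585\right)} = \frac{1}{8932 + \left(2568 + 585\right)} = \frac{1}{8932 + 3153} = \frac{1}{12085}$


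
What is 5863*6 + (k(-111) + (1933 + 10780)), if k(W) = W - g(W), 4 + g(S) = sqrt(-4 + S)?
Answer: 47784 - I*sqrt(115) ≈ 47784.0 - 10.724*I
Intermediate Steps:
g(S) = -4 + sqrt(-4 + S)
k(W) = 4 + W - sqrt(-4 + W) (k(W) = W - (-4 + sqrt(-4 + W)) = W + (4 - sqrt(-4 + W)) = 4 + W - sqrt(-4 + W))
5863*6 + (k(-111) + (1933 + 10780)) = 5863*6 + ((4 - 111 - sqrt(-4 - 111)) + (1933 + 10780)) = 35178 + ((4 - 111 - sqrt(-115)) + 12713) = 35178 + ((4 - 111 - I*sqrt(115)) + 12713) = 35178 + ((-107 - I*sqrt(115)) + 12713) = 35178 + (12606 - I*sqrt(115)) = 47784 - I*sqrt(115)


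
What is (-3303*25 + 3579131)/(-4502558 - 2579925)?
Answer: -3496556/7082483 ≈ -0.49369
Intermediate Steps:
(-3303*25 + 3579131)/(-4502558 - 2579925) = (-82575 + 3579131)/(-7082483) = 3496556*(-1/7082483) = -3496556/7082483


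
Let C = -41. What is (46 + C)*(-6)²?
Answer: 180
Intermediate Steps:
(46 + C)*(-6)² = (46 - 41)*(-6)² = 5*36 = 180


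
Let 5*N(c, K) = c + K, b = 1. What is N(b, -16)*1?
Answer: -3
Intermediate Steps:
N(c, K) = K/5 + c/5 (N(c, K) = (c + K)/5 = (K + c)/5 = K/5 + c/5)
N(b, -16)*1 = ((1/5)*(-16) + (1/5)*1)*1 = (-16/5 + 1/5)*1 = -3*1 = -3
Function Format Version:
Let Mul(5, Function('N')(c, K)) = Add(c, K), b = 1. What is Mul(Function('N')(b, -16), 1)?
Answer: -3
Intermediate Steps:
Function('N')(c, K) = Add(Mul(Rational(1, 5), K), Mul(Rational(1, 5), c)) (Function('N')(c, K) = Mul(Rational(1, 5), Add(c, K)) = Mul(Rational(1, 5), Add(K, c)) = Add(Mul(Rational(1, 5), K), Mul(Rational(1, 5), c)))
Mul(Function('N')(b, -16), 1) = Mul(Add(Mul(Rational(1, 5), -16), Mul(Rational(1, 5), 1)), 1) = Mul(Add(Rational(-16, 5), Rational(1, 5)), 1) = Mul(-3, 1) = -3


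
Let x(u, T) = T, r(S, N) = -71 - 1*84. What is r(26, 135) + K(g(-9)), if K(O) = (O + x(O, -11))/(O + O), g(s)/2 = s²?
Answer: -50069/324 ≈ -154.53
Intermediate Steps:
r(S, N) = -155 (r(S, N) = -71 - 84 = -155)
g(s) = 2*s²
K(O) = (-11 + O)/(2*O) (K(O) = (O - 11)/(O + O) = (-11 + O)/((2*O)) = (-11 + O)*(1/(2*O)) = (-11 + O)/(2*O))
r(26, 135) + K(g(-9)) = -155 + (-11 + 2*(-9)²)/(2*((2*(-9)²))) = -155 + (-11 + 2*81)/(2*((2*81))) = -155 + (½)*(-11 + 162)/162 = -155 + (½)*(1/162)*151 = -155 + 151/324 = -50069/324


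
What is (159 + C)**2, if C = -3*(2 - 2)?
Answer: 25281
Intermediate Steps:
C = 0 (C = -3*0 = 0)
(159 + C)**2 = (159 + 0)**2 = 159**2 = 25281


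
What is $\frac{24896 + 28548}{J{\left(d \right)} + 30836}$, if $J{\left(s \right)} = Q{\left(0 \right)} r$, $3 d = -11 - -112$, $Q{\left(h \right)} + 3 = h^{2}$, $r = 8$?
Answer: $\frac{13361}{7703} \approx 1.7345$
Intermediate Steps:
$Q{\left(h \right)} = -3 + h^{2}$
$d = \frac{101}{3}$ ($d = \frac{-11 - -112}{3} = \frac{-11 + 112}{3} = \frac{1}{3} \cdot 101 = \frac{101}{3} \approx 33.667$)
$J{\left(s \right)} = -24$ ($J{\left(s \right)} = \left(-3 + 0^{2}\right) 8 = \left(-3 + 0\right) 8 = \left(-3\right) 8 = -24$)
$\frac{24896 + 28548}{J{\left(d \right)} + 30836} = \frac{24896 + 28548}{-24 + 30836} = \frac{53444}{30812} = 53444 \cdot \frac{1}{30812} = \frac{13361}{7703}$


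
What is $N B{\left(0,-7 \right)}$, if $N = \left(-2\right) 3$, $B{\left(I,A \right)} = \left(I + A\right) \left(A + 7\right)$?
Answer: $0$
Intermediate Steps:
$B{\left(I,A \right)} = \left(7 + A\right) \left(A + I\right)$ ($B{\left(I,A \right)} = \left(A + I\right) \left(7 + A\right) = \left(7 + A\right) \left(A + I\right)$)
$N = -6$
$N B{\left(0,-7 \right)} = - 6 \left(\left(-7\right)^{2} + 7 \left(-7\right) + 7 \cdot 0 - 0\right) = - 6 \left(49 - 49 + 0 + 0\right) = \left(-6\right) 0 = 0$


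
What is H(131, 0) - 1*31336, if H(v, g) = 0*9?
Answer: -31336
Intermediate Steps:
H(v, g) = 0
H(131, 0) - 1*31336 = 0 - 1*31336 = 0 - 31336 = -31336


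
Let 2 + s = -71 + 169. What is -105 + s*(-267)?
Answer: -25737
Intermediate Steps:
s = 96 (s = -2 + (-71 + 169) = -2 + 98 = 96)
-105 + s*(-267) = -105 + 96*(-267) = -105 - 25632 = -25737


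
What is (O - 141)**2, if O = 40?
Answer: 10201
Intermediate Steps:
(O - 141)**2 = (40 - 141)**2 = (-101)**2 = 10201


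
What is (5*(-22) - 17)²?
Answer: 16129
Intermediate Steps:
(5*(-22) - 17)² = (-110 - 17)² = (-127)² = 16129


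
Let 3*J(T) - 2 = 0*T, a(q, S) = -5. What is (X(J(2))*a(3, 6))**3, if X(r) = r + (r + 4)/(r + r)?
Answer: -1953125/216 ≈ -9042.3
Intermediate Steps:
J(T) = 2/3 (J(T) = 2/3 + (0*T)/3 = 2/3 + (1/3)*0 = 2/3 + 0 = 2/3)
X(r) = r + (4 + r)/(2*r) (X(r) = r + (4 + r)/((2*r)) = r + (4 + r)*(1/(2*r)) = r + (4 + r)/(2*r))
(X(J(2))*a(3, 6))**3 = ((1/2 + 2/3 + 2/(2/3))*(-5))**3 = ((1/2 + 2/3 + 2*(3/2))*(-5))**3 = ((1/2 + 2/3 + 3)*(-5))**3 = ((25/6)*(-5))**3 = (-125/6)**3 = -1953125/216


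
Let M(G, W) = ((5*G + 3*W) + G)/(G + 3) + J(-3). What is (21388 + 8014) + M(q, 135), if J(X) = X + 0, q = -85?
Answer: 2410823/82 ≈ 29400.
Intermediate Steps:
J(X) = X
M(G, W) = -3 + (3*W + 6*G)/(3 + G) (M(G, W) = ((5*G + 3*W) + G)/(G + 3) - 3 = ((3*W + 5*G) + G)/(3 + G) - 3 = (3*W + 6*G)/(3 + G) - 3 = -3 + (3*W + 6*G)/(3 + G))
(21388 + 8014) + M(q, 135) = (21388 + 8014) + 3*(-3 - 85 + 135)/(3 - 85) = 29402 + 3*47/(-82) = 29402 + 3*(-1/82)*47 = 29402 - 141/82 = 2410823/82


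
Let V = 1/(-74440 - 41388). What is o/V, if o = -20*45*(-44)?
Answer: -4586788800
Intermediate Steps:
V = -1/115828 (V = 1/(-115828) = -1/115828 ≈ -8.6335e-6)
o = 39600 (o = -900*(-44) = 39600)
o/V = 39600/(-1/115828) = 39600*(-115828) = -4586788800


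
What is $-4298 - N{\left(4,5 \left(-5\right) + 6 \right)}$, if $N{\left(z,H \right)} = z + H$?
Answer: $-4283$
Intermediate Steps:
$N{\left(z,H \right)} = H + z$
$-4298 - N{\left(4,5 \left(-5\right) + 6 \right)} = -4298 - \left(\left(5 \left(-5\right) + 6\right) + 4\right) = -4298 - \left(\left(-25 + 6\right) + 4\right) = -4298 - \left(-19 + 4\right) = -4298 - -15 = -4298 + 15 = -4283$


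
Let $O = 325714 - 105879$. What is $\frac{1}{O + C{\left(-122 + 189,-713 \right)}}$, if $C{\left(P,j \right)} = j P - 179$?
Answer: $\frac{1}{171885} \approx 5.8178 \cdot 10^{-6}$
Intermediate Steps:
$C{\left(P,j \right)} = -179 + P j$ ($C{\left(P,j \right)} = P j - 179 = -179 + P j$)
$O = 219835$ ($O = 325714 - 105879 = 219835$)
$\frac{1}{O + C{\left(-122 + 189,-713 \right)}} = \frac{1}{219835 + \left(-179 + \left(-122 + 189\right) \left(-713\right)\right)} = \frac{1}{219835 + \left(-179 + 67 \left(-713\right)\right)} = \frac{1}{219835 - 47950} = \frac{1}{171885}$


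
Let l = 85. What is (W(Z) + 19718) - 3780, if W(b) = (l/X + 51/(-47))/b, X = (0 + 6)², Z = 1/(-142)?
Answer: 13330259/846 ≈ 15757.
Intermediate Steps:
Z = -1/142 ≈ -0.0070423
X = 36 (X = 6² = 36)
W(b) = 2159/(1692*b) (W(b) = (85/36 + 51/(-47))/b = (85*(1/36) + 51*(-1/47))/b = (85/36 - 51/47)/b = 2159/(1692*b))
(W(Z) + 19718) - 3780 = (2159/(1692*(-1/142)) + 19718) - 3780 = ((2159/1692)*(-142) + 19718) - 3780 = (-153289/846 + 19718) - 3780 = 16528139/846 - 3780 = 13330259/846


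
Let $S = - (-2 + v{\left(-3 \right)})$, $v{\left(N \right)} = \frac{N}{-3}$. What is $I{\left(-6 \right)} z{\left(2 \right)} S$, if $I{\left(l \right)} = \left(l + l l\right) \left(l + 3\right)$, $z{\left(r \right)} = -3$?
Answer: $270$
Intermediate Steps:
$v{\left(N \right)} = - \frac{N}{3}$ ($v{\left(N \right)} = N \left(- \frac{1}{3}\right) = - \frac{N}{3}$)
$I{\left(l \right)} = \left(3 + l\right) \left(l + l^{2}\right)$ ($I{\left(l \right)} = \left(l + l^{2}\right) \left(3 + l\right) = \left(3 + l\right) \left(l + l^{2}\right)$)
$S = 1$ ($S = - (-2 - -1) = - (-2 + 1) = \left(-1\right) \left(-1\right) = 1$)
$I{\left(-6 \right)} z{\left(2 \right)} S = - 6 \left(3 + \left(-6\right)^{2} + 4 \left(-6\right)\right) \left(-3\right) 1 = - 6 \left(3 + 36 - 24\right) \left(-3\right) 1 = \left(-6\right) 15 \left(-3\right) 1 = \left(-90\right) \left(-3\right) 1 = 270 \cdot 1 = 270$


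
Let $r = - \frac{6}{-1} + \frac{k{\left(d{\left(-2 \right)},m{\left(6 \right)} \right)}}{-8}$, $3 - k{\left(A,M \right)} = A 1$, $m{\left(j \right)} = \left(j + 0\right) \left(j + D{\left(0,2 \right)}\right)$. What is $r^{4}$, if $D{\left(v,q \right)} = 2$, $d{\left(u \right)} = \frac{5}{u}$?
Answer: $\frac{52200625}{65536} \approx 796.52$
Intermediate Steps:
$m{\left(j \right)} = j \left(2 + j\right)$ ($m{\left(j \right)} = \left(j + 0\right) \left(j + 2\right) = j \left(2 + j\right)$)
$k{\left(A,M \right)} = 3 - A$ ($k{\left(A,M \right)} = 3 - A 1 = 3 - A$)
$r = \frac{85}{16}$ ($r = - \frac{6}{-1} + \frac{3 - \frac{5}{-2}}{-8} = \left(-6\right) \left(-1\right) + \left(3 - 5 \left(- \frac{1}{2}\right)\right) \left(- \frac{1}{8}\right) = 6 + \left(3 - - \frac{5}{2}\right) \left(- \frac{1}{8}\right) = 6 + \left(3 + \frac{5}{2}\right) \left(- \frac{1}{8}\right) = 6 + \frac{11}{2} \left(- \frac{1}{8}\right) = 6 - \frac{11}{16} = \frac{85}{16} \approx 5.3125$)
$r^{4} = \left(\frac{85}{16}\right)^{4} = \frac{52200625}{65536}$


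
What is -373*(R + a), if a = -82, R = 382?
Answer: -111900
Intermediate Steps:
-373*(R + a) = -373*(382 - 82) = -373*300 = -111900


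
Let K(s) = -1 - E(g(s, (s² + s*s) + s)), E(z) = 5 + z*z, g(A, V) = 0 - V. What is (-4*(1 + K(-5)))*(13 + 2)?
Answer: 121800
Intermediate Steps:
g(A, V) = -V
E(z) = 5 + z²
K(s) = -6 - (-s - 2*s²)² (K(s) = -1 - (5 + (-((s² + s*s) + s))²) = -1 - (5 + (-((s² + s²) + s))²) = -1 - (5 + (-(2*s² + s))²) = -1 - (5 + (-(s + 2*s²))²) = -1 - (5 + (-s - 2*s²)²) = -1 + (-5 - (-s - 2*s²)²) = -6 - (-s - 2*s²)²)
(-4*(1 + K(-5)))*(13 + 2) = (-4*(1 + (-6 - 1*(-5)²*(1 + 2*(-5))²)))*(13 + 2) = -4*(1 + (-6 - 1*25*(1 - 10)²))*15 = -4*(1 + (-6 - 1*25*(-9)²))*15 = -4*(1 + (-6 - 1*25*81))*15 = -4*(1 + (-6 - 2025))*15 = -4*(1 - 2031)*15 = -4*(-2030)*15 = 8120*15 = 121800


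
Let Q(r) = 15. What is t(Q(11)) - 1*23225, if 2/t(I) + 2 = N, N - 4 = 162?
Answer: -1904449/82 ≈ -23225.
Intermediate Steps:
N = 166 (N = 4 + 162 = 166)
t(I) = 1/82 (t(I) = 2/(-2 + 166) = 2/164 = 2*(1/164) = 1/82)
t(Q(11)) - 1*23225 = 1/82 - 1*23225 = 1/82 - 23225 = -1904449/82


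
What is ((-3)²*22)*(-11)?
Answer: -2178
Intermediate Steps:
((-3)²*22)*(-11) = (9*22)*(-11) = 198*(-11) = -2178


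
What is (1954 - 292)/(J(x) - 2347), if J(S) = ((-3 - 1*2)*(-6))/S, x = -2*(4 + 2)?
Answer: -3324/4699 ≈ -0.70738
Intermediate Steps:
x = -12 (x = -2*6 = -12)
J(S) = 30/S (J(S) = ((-3 - 2)*(-6))/S = (-5*(-6))/S = 30/S)
(1954 - 292)/(J(x) - 2347) = (1954 - 292)/(30/(-12) - 2347) = 1662/(30*(-1/12) - 2347) = 1662/(-5/2 - 2347) = 1662/(-4699/2) = 1662*(-2/4699) = -3324/4699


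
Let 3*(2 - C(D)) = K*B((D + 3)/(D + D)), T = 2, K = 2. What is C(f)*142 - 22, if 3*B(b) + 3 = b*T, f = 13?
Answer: 37186/117 ≈ 317.83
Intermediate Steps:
B(b) = -1 + 2*b/3 (B(b) = -1 + (b*2)/3 = -1 + (2*b)/3 = -1 + 2*b/3)
C(D) = 8/3 - 2*(3 + D)/(9*D) (C(D) = 2 - 2*(-1 + 2*((D + 3)/(D + D))/3)/3 = 2 - 2*(-1 + 2*((3 + D)/((2*D)))/3)/3 = 2 - 2*(-1 + 2*((3 + D)*(1/(2*D)))/3)/3 = 2 - 2*(-1 + 2*((3 + D)/(2*D))/3)/3 = 2 - 2*(-1 + (3 + D)/(3*D))/3 = 2 - (-2 + 2*(3 + D)/(3*D))/3 = 2 + (⅔ - 2*(3 + D)/(9*D)) = 8/3 - 2*(3 + D)/(9*D))
C(f)*142 - 22 = ((2/9)*(-3 + 11*13)/13)*142 - 22 = ((2/9)*(1/13)*(-3 + 143))*142 - 22 = ((2/9)*(1/13)*140)*142 - 22 = (280/117)*142 - 22 = 39760/117 - 22 = 37186/117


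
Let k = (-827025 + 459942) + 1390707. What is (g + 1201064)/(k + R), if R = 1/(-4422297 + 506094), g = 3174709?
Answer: 17136415349919/4008719379671 ≈ 4.2748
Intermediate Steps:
R = -1/3916203 (R = 1/(-3916203) = -1/3916203 ≈ -2.5535e-7)
k = 1023624 (k = -367083 + 1390707 = 1023624)
(g + 1201064)/(k + R) = (3174709 + 1201064)/(1023624 - 1/3916203) = 4375773/(4008719379671/3916203) = 4375773*(3916203/4008719379671) = 17136415349919/4008719379671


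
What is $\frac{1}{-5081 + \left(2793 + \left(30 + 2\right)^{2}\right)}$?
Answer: $- \frac{1}{1264} \approx -0.00079114$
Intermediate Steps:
$\frac{1}{-5081 + \left(2793 + \left(30 + 2\right)^{2}\right)} = \frac{1}{-5081 + \left(2793 + 32^{2}\right)} = \frac{1}{-5081 + \left(2793 + 1024\right)} = \frac{1}{-5081 + 3817} = \frac{1}{-1264} = - \frac{1}{1264}$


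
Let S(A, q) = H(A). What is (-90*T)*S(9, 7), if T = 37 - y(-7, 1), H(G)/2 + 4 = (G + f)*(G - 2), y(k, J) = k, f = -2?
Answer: -356400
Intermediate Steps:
H(G) = -8 + 2*(-2 + G)**2 (H(G) = -8 + 2*((G - 2)*(G - 2)) = -8 + 2*((-2 + G)*(-2 + G)) = -8 + 2*(-2 + G)**2)
S(A, q) = 2*A*(-4 + A)
T = 44 (T = 37 - 1*(-7) = 37 + 7 = 44)
(-90*T)*S(9, 7) = (-90*44)*(2*9*(-4 + 9)) = -7920*9*5 = -3960*90 = -356400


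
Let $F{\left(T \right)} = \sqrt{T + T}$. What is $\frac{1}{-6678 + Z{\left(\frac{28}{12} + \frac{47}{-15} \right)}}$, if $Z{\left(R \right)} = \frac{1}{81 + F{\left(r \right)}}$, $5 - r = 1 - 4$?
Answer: $- \frac{85}{567629} \approx -0.00014975$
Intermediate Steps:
$r = 8$ ($r = 5 - \left(1 - 4\right) = 5 - -3 = 5 + 3 = 8$)
$F{\left(T \right)} = \sqrt{2} \sqrt{T}$ ($F{\left(T \right)} = \sqrt{2 T} = \sqrt{2} \sqrt{T}$)
$Z{\left(R \right)} = \frac{1}{85}$ ($Z{\left(R \right)} = \frac{1}{81 + \sqrt{2} \sqrt{8}} = \frac{1}{81 + \sqrt{2} \cdot 2 \sqrt{2}} = \frac{1}{81 + 4} = \frac{1}{85}$)
$\frac{1}{-6678 + Z{\left(\frac{28}{12} + \frac{47}{-15} \right)}} = \frac{1}{-6678 + \frac{1}{85}} = \frac{1}{- \frac{567629}{85}} = - \frac{85}{567629}$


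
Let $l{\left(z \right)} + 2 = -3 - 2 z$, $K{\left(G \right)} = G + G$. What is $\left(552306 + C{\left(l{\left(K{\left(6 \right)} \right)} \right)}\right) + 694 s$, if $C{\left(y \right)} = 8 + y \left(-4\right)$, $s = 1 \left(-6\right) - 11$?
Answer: $540632$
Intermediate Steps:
$K{\left(G \right)} = 2 G$
$l{\left(z \right)} = -5 - 2 z$ ($l{\left(z \right)} = -2 - \left(3 + 2 z\right) = -5 - 2 z$)
$s = -17$ ($s = -6 - 11 = -17$)
$C{\left(y \right)} = 8 - 4 y$
$\left(552306 + C{\left(l{\left(K{\left(6 \right)} \right)} \right)}\right) + 694 s = \left(552306 - \left(-8 + 4 \left(-5 - 2 \cdot 2 \cdot 6\right)\right)\right) + 694 \left(-17\right) = \left(552306 - \left(-8 + 4 \left(-5 - 24\right)\right)\right) - 11798 = \left(552306 + \left(8 - -116\right)\right) - 11798 = \left(552306 + \left(8 + 116\right)\right) - 11798 = \left(552306 + 124\right) - 11798 = 552430 - 11798 = 540632$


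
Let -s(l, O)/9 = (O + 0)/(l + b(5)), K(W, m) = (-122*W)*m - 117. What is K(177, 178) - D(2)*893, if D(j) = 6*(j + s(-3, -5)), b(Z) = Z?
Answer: -3975120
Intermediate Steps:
K(W, m) = -117 - 122*W*m (K(W, m) = -122*W*m - 117 = -117 - 122*W*m)
s(l, O) = -9*O/(5 + l) (s(l, O) = -9*(O + 0)/(l + 5) = -9*O/(5 + l))
D(j) = 135 + 6*j (D(j) = 6*(j - 9*(-5)/(5 - 3)) = 6*(j - 9*(-5)/2) = 6*(j - 9*(-5)*1/2) = 6*(j + 45/2) = 6*(45/2 + j) = 135 + 6*j)
K(177, 178) - D(2)*893 = (-117 - 122*177*178) - (135 + 6*2)*893 = (-117 - 3843732) - (135 + 12)*893 = -3843849 - 147*893 = -3843849 - 1*131271 = -3843849 - 131271 = -3975120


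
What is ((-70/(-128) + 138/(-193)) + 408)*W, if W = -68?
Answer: -85638163/3088 ≈ -27733.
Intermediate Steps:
((-70/(-128) + 138/(-193)) + 408)*W = ((-70/(-128) + 138/(-193)) + 408)*(-68) = ((-70*(-1/128) + 138*(-1/193)) + 408)*(-68) = ((35/64 - 138/193) + 408)*(-68) = (-2077/12352 + 408)*(-68) = (5037539/12352)*(-68) = -85638163/3088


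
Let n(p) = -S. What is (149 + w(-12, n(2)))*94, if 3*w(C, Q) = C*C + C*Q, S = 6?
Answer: 20774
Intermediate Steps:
n(p) = -6 (n(p) = -1*6 = -6)
w(C, Q) = C²/3 + C*Q/3 (w(C, Q) = (C*C + C*Q)/3 = (C² + C*Q)/3 = C²/3 + C*Q/3)
(149 + w(-12, n(2)))*94 = (149 + (⅓)*(-12)*(-12 - 6))*94 = (149 + (⅓)*(-12)*(-18))*94 = (149 + 72)*94 = 221*94 = 20774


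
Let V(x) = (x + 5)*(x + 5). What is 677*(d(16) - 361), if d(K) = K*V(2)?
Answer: 286371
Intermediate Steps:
V(x) = (5 + x)² (V(x) = (5 + x)*(5 + x) = (5 + x)²)
d(K) = 49*K (d(K) = K*(5 + 2)² = K*7² = K*49 = 49*K)
677*(d(16) - 361) = 677*(49*16 - 361) = 677*(784 - 361) = 677*423 = 286371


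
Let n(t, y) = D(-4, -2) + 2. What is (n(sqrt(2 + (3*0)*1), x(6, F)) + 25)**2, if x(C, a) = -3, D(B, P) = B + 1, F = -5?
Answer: 576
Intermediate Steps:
D(B, P) = 1 + B
n(t, y) = -1 (n(t, y) = (1 - 4) + 2 = -3 + 2 = -1)
(n(sqrt(2 + (3*0)*1), x(6, F)) + 25)**2 = (-1 + 25)**2 = 24**2 = 576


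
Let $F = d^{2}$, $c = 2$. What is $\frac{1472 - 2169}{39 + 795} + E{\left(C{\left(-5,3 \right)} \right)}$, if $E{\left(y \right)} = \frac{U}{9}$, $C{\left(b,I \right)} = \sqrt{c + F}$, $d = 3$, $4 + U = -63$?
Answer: $- \frac{20717}{2502} \approx -8.2802$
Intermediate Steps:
$U = -67$ ($U = -4 - 63 = -67$)
$F = 9$ ($F = 3^{2} = 9$)
$C{\left(b,I \right)} = \sqrt{11}$ ($C{\left(b,I \right)} = \sqrt{2 + 9} = \sqrt{11}$)
$E{\left(y \right)} = - \frac{67}{9}$
$\frac{1472 - 2169}{39 + 795} + E{\left(C{\left(-5,3 \right)} \right)} = \frac{1472 - 2169}{39 + 795} - \frac{67}{9} = - \frac{697}{834} - \frac{67}{9} = - \frac{20717}{2502}$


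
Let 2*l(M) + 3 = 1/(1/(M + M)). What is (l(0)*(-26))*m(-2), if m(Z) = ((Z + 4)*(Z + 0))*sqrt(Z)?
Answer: -156*I*sqrt(2) ≈ -220.62*I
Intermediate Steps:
m(Z) = Z**(3/2)*(4 + Z) (m(Z) = ((4 + Z)*Z)*sqrt(Z) = (Z*(4 + Z))*sqrt(Z) = Z**(3/2)*(4 + Z))
l(M) = -3/2 + M (l(M) = -3/2 + 1/(2*(1/(M + M))) = -3/2 + 1/(2*(1/(2*M))) = -3/2 + 1/(2*((1/(2*M)))) = -3/2 + (2*M)/2 = -3/2 + M)
(l(0)*(-26))*m(-2) = ((-3/2 + 0)*(-26))*((-2)**(3/2)*(4 - 2)) = (-3/2*(-26))*(-2*I*sqrt(2)*2) = 39*(-4*I*sqrt(2)) = -156*I*sqrt(2)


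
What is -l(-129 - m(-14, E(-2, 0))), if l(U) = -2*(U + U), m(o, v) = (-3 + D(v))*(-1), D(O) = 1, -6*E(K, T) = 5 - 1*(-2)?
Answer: -524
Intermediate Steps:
E(K, T) = -7/6 (E(K, T) = -(5 - 1*(-2))/6 = -(5 + 2)/6 = -⅙*7 = -7/6)
m(o, v) = 2 (m(o, v) = (-3 + 1)*(-1) = -2*(-1) = 2)
l(U) = -4*U
-l(-129 - m(-14, E(-2, 0))) = -(-4)*(-129 - 1*2) = -(-4)*(-129 - 2) = -(-4)*(-131) = -1*524 = -524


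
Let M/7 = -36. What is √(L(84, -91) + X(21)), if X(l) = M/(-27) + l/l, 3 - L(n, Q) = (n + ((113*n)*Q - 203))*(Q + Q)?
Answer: I*√1415053338/3 ≈ 12539.0*I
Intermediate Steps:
M = -252 (M = 7*(-36) = -252)
L(n, Q) = 3 - 2*Q*(-203 + n + 113*Q*n) (L(n, Q) = 3 - (n + ((113*n)*Q - 203))*(Q + Q) = 3 - (n + (113*Q*n - 203))*2*Q = 3 - (n + (-203 + 113*Q*n))*2*Q = 3 - (-203 + n + 113*Q*n)*2*Q = 3 - 2*Q*(-203 + n + 113*Q*n))
X(l) = 31/3 (X(l) = -252/(-27) + l/l = -252*(-1/27) + 1 = 28/3 + 1 = 31/3)
√(L(84, -91) + X(21)) = √((3 + 406*(-91) - 226*84*(-91)² - 2*(-91)*84) + 31/3) = √((3 - 36946 - 226*84*8281 + 15288) + 31/3) = √((3 - 36946 - 157206504 + 15288) + 31/3) = √(-157228159 + 31/3) = √(-471684446/3) = I*√1415053338/3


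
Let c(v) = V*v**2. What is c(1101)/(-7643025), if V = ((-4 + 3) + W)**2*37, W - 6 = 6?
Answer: -603002653/849225 ≈ -710.06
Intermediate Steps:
W = 12 (W = 6 + 6 = 12)
V = 4477 (V = ((-4 + 3) + 12)**2*37 = (-1 + 12)**2*37 = 11**2*37 = 121*37 = 4477)
c(v) = 4477*v**2
c(1101)/(-7643025) = (4477*1101**2)/(-7643025) = (4477*1212201)*(-1/7643025) = 5427023877*(-1/7643025) = -603002653/849225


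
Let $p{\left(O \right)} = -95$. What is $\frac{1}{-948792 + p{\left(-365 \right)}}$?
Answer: $- \frac{1}{948887} \approx -1.0539 \cdot 10^{-6}$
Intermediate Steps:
$\frac{1}{-948792 + p{\left(-365 \right)}} = \frac{1}{-948792 - 95} = \frac{1}{-948887} = - \frac{1}{948887}$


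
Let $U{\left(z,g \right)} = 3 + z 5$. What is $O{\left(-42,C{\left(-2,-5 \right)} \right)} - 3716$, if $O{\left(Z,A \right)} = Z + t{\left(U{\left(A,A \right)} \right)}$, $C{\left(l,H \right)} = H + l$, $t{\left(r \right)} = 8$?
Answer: $-3750$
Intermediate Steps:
$U{\left(z,g \right)} = 3 + 5 z$
$O{\left(Z,A \right)} = 8 + Z$ ($O{\left(Z,A \right)} = Z + 8 = 8 + Z$)
$O{\left(-42,C{\left(-2,-5 \right)} \right)} - 3716 = \left(8 - 42\right) - 3716 = -34 - 3716 = -3750$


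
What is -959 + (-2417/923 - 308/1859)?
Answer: -11540450/11999 ≈ -961.78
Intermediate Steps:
-959 + (-2417/923 - 308/1859) = -959 + (-2417*1/923 - 308*1/1859) = -959 + (-2417/923 - 28/169) = -959 - 33409/11999 = -11540450/11999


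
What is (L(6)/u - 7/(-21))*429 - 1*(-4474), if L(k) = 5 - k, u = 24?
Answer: 36793/8 ≈ 4599.1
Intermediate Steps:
(L(6)/u - 7/(-21))*429 - 1*(-4474) = ((5 - 1*6)/24 - 7/(-21))*429 - 1*(-4474) = ((5 - 6)*(1/24) - 7*(-1/21))*429 + 4474 = (-1*1/24 + 1/3)*429 + 4474 = (-1/24 + 1/3)*429 + 4474 = (7/24)*429 + 4474 = 1001/8 + 4474 = 36793/8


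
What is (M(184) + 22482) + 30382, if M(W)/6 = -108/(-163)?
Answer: 8617480/163 ≈ 52868.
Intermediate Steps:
M(W) = 648/163 (M(W) = 6*(-108/(-163)) = 6*(-108*(-1/163)) = 6*(108/163) = 648/163)
(M(184) + 22482) + 30382 = (648/163 + 22482) + 30382 = 3665214/163 + 30382 = 8617480/163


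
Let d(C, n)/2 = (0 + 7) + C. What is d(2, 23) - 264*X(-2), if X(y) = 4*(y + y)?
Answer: 4242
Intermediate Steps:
d(C, n) = 14 + 2*C (d(C, n) = 2*((0 + 7) + C) = 2*(7 + C) = 14 + 2*C)
X(y) = 8*y (X(y) = 4*(2*y) = 8*y)
d(2, 23) - 264*X(-2) = (14 + 2*2) - 2112*(-2) = (14 + 4) - 264*(-16) = 18 + 4224 = 4242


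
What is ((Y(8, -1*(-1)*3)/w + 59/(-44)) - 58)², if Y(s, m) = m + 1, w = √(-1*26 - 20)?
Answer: 156782895/44528 + 2611*I*√46/253 ≈ 3521.0 + 69.995*I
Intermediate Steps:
w = I*√46 (w = √(-26 - 20) = √(-46) = I*√46 ≈ 6.7823*I)
Y(s, m) = 1 + m
((Y(8, -1*(-1)*3)/w + 59/(-44)) - 58)² = (((1 - 1*(-1)*3)/((I*√46)) + 59/(-44)) - 58)² = (((1 + 1*3)*(-I*√46/46) + 59*(-1/44)) - 58)² = (((1 + 3)*(-I*√46/46) - 59/44) - 58)² = ((4*(-I*√46/46) - 59/44) - 58)² = ((-2*I*√46/23 - 59/44) - 58)² = ((-59/44 - 2*I*√46/23) - 58)² = (-2611/44 - 2*I*√46/23)²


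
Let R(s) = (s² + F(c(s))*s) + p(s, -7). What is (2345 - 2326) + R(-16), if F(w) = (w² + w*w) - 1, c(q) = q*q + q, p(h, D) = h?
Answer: -1842925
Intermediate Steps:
c(q) = q + q² (c(q) = q² + q = q + q²)
F(w) = -1 + 2*w² (F(w) = (w² + w²) - 1 = 2*w² - 1 = -1 + 2*w²)
R(s) = s + s² + s*(-1 + 2*s²*(1 + s)²) (R(s) = (s² + (-1 + 2*(s*(1 + s))²)*s) + s = (s² + (-1 + 2*(s²*(1 + s)²))*s) + s = (s² + (-1 + 2*s²*(1 + s)²)*s) + s = (s² + s*(-1 + 2*s²*(1 + s)²)) + s = s + s² + s*(-1 + 2*s²*(1 + s)²))
(2345 - 2326) + R(-16) = (2345 - 2326) + (-16)²*(1 + 2*(-16)*(1 - 16)²) = 19 + 256*(1 + 2*(-16)*(-15)²) = 19 + 256*(1 + 2*(-16)*225) = 19 + 256*(1 - 7200) = 19 + 256*(-7199) = 19 - 1842944 = -1842925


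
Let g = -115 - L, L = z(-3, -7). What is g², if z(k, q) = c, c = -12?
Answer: 10609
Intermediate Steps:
z(k, q) = -12
L = -12
g = -103 (g = -115 - 1*(-12) = -115 + 12 = -103)
g² = (-103)² = 10609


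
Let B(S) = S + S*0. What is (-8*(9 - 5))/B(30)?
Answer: -16/15 ≈ -1.0667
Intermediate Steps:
B(S) = S (B(S) = S + 0 = S)
(-8*(9 - 5))/B(30) = -8*(9 - 5)/30 = -8*4*(1/30) = -32*1/30 = -16/15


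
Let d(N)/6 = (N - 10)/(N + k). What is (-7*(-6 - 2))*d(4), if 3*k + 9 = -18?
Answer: 2016/5 ≈ 403.20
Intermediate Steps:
k = -9 (k = -3 + (1/3)*(-18) = -3 - 6 = -9)
d(N) = 6*(-10 + N)/(-9 + N) (d(N) = 6*((N - 10)/(N - 9)) = 6*((-10 + N)/(-9 + N)) = 6*(-10 + N)/(-9 + N))
(-7*(-6 - 2))*d(4) = (-7*(-6 - 2))*(6*(-10 + 4)/(-9 + 4)) = (-7*(-8))*(6*(-6)/(-5)) = 56*(6*(-1/5)*(-6)) = 56*(36/5) = 2016/5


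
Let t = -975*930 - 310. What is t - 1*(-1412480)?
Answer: 505420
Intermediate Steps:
t = -907060 (t = -906750 - 310 = -907060)
t - 1*(-1412480) = -907060 - 1*(-1412480) = -907060 + 1412480 = 505420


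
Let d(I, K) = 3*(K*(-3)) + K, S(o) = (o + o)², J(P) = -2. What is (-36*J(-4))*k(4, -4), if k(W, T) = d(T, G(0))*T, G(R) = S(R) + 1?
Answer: 2304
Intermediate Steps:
S(o) = 4*o² (S(o) = (2*o)² = 4*o²)
G(R) = 1 + 4*R² (G(R) = 4*R² + 1 = 1 + 4*R²)
d(I, K) = -8*K (d(I, K) = 3*(-3*K) + K = -9*K + K = -8*K)
k(W, T) = -8*T (k(W, T) = (-8*(1 + 4*0²))*T = (-8*(1 + 4*0))*T = (-8*(1 + 0))*T = (-8*1)*T = -8*T)
(-36*J(-4))*k(4, -4) = (-36*(-2))*(-8*(-4)) = 72*32 = 2304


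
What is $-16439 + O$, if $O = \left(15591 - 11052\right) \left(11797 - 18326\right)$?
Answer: $-29651570$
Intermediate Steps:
$O = -29635131$ ($O = \left(15591 - 11052\right) \left(-6529\right) = 4539 \left(-6529\right) = -29635131$)
$-16439 + O = -16439 - 29635131 = -29651570$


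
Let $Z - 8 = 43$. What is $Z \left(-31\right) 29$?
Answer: $-45849$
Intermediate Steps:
$Z = 51$ ($Z = 8 + 43 = 51$)
$Z \left(-31\right) 29 = 51 \left(-31\right) 29 = \left(-1581\right) 29 = -45849$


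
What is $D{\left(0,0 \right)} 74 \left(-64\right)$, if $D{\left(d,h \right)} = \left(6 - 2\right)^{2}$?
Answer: $-75776$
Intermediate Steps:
$D{\left(d,h \right)} = 16$ ($D{\left(d,h \right)} = 4^{2} = 16$)
$D{\left(0,0 \right)} 74 \left(-64\right) = 16 \cdot 74 \left(-64\right) = 1184 \left(-64\right) = -75776$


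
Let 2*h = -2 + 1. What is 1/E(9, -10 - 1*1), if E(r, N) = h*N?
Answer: 2/11 ≈ 0.18182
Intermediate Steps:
h = -½ (h = (-2 + 1)/2 = (½)*(-1) = -½ ≈ -0.50000)
E(r, N) = -N/2
1/E(9, -10 - 1*1) = 1/(-(-10 - 1*1)/2) = 1/(-(-10 - 1)/2) = 1/(-½*(-11)) = 1/(11/2) = 2/11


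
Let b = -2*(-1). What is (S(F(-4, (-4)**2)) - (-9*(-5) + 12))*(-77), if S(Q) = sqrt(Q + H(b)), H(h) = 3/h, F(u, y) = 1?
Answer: 4389 - 77*sqrt(10)/2 ≈ 4267.3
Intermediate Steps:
b = 2
S(Q) = sqrt(3/2 + Q) (S(Q) = sqrt(Q + 3/2) = sqrt(3/2 + Q))
(S(F(-4, (-4)**2)) - (-9*(-5) + 12))*(-77) = (sqrt(6 + 4*1)/2 - (-9*(-5) + 12))*(-77) = (sqrt(6 + 4)/2 - (45 + 12))*(-77) = (sqrt(10)/2 - 1*57)*(-77) = (sqrt(10)/2 - 57)*(-77) = (-57 + sqrt(10)/2)*(-77) = 4389 - 77*sqrt(10)/2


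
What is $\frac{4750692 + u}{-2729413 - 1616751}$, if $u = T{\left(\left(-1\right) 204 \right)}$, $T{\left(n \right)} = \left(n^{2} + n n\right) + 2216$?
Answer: $- \frac{1209035}{1086541} \approx -1.1127$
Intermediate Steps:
$T{\left(n \right)} = 2216 + 2 n^{2}$ ($T{\left(n \right)} = \left(n^{2} + n^{2}\right) + 2216 = 2 n^{2} + 2216 = 2216 + 2 n^{2}$)
$u = 85448$ ($u = 2216 + 2 \left(\left(-1\right) 204\right)^{2} = 2216 + 2 \left(-204\right)^{2} = 2216 + 2 \cdot 41616 = 2216 + 83232 = 85448$)
$\frac{4750692 + u}{-2729413 - 1616751} = \frac{4750692 + 85448}{-2729413 - 1616751} = \frac{4836140}{-4346164} = 4836140 \left(- \frac{1}{4346164}\right) = - \frac{1209035}{1086541}$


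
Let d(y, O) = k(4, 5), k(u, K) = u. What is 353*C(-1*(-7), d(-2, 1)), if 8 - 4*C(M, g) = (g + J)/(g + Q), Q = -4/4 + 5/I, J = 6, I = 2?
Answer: 6001/11 ≈ 545.54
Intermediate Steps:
d(y, O) = 4
Q = 3/2 (Q = -4/4 + 5/2 = -4*1/4 + 5*(1/2) = -1 + 5/2 = 3/2 ≈ 1.5000)
C(M, g) = 2 - (6 + g)/(4*(3/2 + g)) (C(M, g) = 2 - (g + 6)/(4*(g + 3/2)) = 2 - (6 + g)/(4*(3/2 + g)))
353*C(-1*(-7), d(-2, 1)) = 353*((6 + 7*4)/(2*(3 + 2*4))) = 353*((6 + 28)/(2*(3 + 8))) = 353*((1/2)*34/11) = 353*((1/2)*(1/11)*34) = 353*(17/11) = 6001/11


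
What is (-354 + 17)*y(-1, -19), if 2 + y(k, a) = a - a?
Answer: 674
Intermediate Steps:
y(k, a) = -2 (y(k, a) = -2 + (a - a) = -2 + 0 = -2)
(-354 + 17)*y(-1, -19) = (-354 + 17)*(-2) = -337*(-2) = 674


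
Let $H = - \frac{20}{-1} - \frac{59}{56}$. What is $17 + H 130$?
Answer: $\frac{69441}{28} \approx 2480.0$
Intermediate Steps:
$H = \frac{1061}{56}$ ($H = \left(-20\right) \left(-1\right) - \frac{59}{56} = 20 - \frac{59}{56} = \frac{1061}{56} \approx 18.946$)
$17 + H 130 = 17 + \frac{1061}{56} \cdot 130 = 17 + \frac{68965}{28} = \frac{69441}{28}$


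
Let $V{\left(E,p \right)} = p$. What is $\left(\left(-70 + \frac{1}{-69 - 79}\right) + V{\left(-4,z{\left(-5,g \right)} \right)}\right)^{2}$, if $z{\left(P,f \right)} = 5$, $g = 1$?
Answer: $\frac{92563641}{21904} \approx 4225.9$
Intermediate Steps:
$\left(\left(-70 + \frac{1}{-69 - 79}\right) + V{\left(-4,z{\left(-5,g \right)} \right)}\right)^{2} = \left(\left(-70 + \frac{1}{-69 - 79}\right) + 5\right)^{2} = \left(\left(-70 + \frac{1}{-148}\right) + 5\right)^{2} = \left(\left(-70 - \frac{1}{148}\right) + 5\right)^{2} = \left(- \frac{10361}{148} + 5\right)^{2} = \left(- \frac{9621}{148}\right)^{2} = \frac{92563641}{21904}$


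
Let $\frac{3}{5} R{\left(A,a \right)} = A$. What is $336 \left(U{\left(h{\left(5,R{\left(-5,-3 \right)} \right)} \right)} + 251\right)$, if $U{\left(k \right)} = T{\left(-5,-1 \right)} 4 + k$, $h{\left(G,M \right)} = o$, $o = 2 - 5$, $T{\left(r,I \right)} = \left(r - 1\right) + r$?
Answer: $68544$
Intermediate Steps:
$T{\left(r,I \right)} = -1 + 2 r$ ($T{\left(r,I \right)} = \left(-1 + r\right) + r = -1 + 2 r$)
$R{\left(A,a \right)} = \frac{5 A}{3}$
$o = -3$ ($o = 2 - 5 = -3$)
$h{\left(G,M \right)} = -3$
$U{\left(k \right)} = -44 + k$ ($U{\left(k \right)} = \left(-1 + 2 \left(-5\right)\right) 4 + k = \left(-1 - 10\right) 4 + k = \left(-11\right) 4 + k = -44 + k$)
$336 \left(U{\left(h{\left(5,R{\left(-5,-3 \right)} \right)} \right)} + 251\right) = 336 \left(\left(-44 - 3\right) + 251\right) = 336 \left(-47 + 251\right) = 336 \cdot 204 = 68544$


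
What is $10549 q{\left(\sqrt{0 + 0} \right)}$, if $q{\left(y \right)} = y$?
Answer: $0$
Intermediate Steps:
$10549 q{\left(\sqrt{0 + 0} \right)} = 10549 \sqrt{0 + 0} = 10549 \sqrt{0} = 10549 \cdot 0 = 0$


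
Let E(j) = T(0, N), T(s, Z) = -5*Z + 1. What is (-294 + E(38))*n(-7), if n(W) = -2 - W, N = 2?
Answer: -1515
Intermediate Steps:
T(s, Z) = 1 - 5*Z
E(j) = -9 (E(j) = 1 - 5*2 = 1 - 10 = -9)
(-294 + E(38))*n(-7) = (-294 - 9)*(-2 - 1*(-7)) = -303*(-2 + 7) = -303*5 = -1515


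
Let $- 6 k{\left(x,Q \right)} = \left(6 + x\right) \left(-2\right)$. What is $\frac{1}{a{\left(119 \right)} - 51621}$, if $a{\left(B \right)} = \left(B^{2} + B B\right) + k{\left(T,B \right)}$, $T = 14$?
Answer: $- \frac{3}{69877} \approx -4.2933 \cdot 10^{-5}$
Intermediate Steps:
$k{\left(x,Q \right)} = 2 + \frac{x}{3}$ ($k{\left(x,Q \right)} = - \frac{\left(6 + x\right) \left(-2\right)}{6} = - \frac{-12 - 2 x}{6} = 2 + \frac{x}{3}$)
$a{\left(B \right)} = \frac{20}{3} + 2 B^{2}$ ($a{\left(B \right)} = \left(B^{2} + B B\right) + \left(2 + \frac{1}{3} \cdot 14\right) = \left(B^{2} + B^{2}\right) + \left(2 + \frac{14}{3}\right) = 2 B^{2} + \frac{20}{3} = \frac{20}{3} + 2 B^{2}$)
$\frac{1}{a{\left(119 \right)} - 51621} = \frac{1}{\left(\frac{20}{3} + 2 \cdot 119^{2}\right) - 51621} = \frac{1}{\left(\frac{20}{3} + 2 \cdot 14161\right) - 51621} = \frac{1}{\left(\frac{20}{3} + 28322\right) - 51621} = \frac{1}{\frac{84986}{3} - 51621} = \frac{1}{- \frac{69877}{3}} = - \frac{3}{69877}$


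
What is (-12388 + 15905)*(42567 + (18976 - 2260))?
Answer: 208498311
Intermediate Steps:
(-12388 + 15905)*(42567 + (18976 - 2260)) = 3517*(42567 + 16716) = 3517*59283 = 208498311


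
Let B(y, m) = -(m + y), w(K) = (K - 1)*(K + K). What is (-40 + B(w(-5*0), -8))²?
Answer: 1024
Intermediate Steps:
w(K) = 2*K*(-1 + K) (w(K) = (-1 + K)*(2*K) = 2*K*(-1 + K))
B(y, m) = -m - y
(-40 + B(w(-5*0), -8))² = (-40 + (-1*(-8) - 2*(-5*0)*(-1 - 5*0)))² = (-40 + (8 - 2*0*(-1 + 0)))² = (-40 + (8 - 2*0*(-1)))² = (-40 + (8 - 1*0))² = (-40 + (8 + 0))² = (-40 + 8)² = (-32)² = 1024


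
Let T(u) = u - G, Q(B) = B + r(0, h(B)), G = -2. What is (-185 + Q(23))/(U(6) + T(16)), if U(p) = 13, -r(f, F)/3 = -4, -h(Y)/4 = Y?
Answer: -150/31 ≈ -4.8387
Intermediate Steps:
h(Y) = -4*Y
r(f, F) = 12 (r(f, F) = -3*(-4) = 12)
Q(B) = 12 + B (Q(B) = B + 12 = 12 + B)
T(u) = 2 + u (T(u) = u - 1*(-2) = u + 2 = 2 + u)
(-185 + Q(23))/(U(6) + T(16)) = (-185 + (12 + 23))/(13 + (2 + 16)) = (-185 + 35)/(13 + 18) = -150/31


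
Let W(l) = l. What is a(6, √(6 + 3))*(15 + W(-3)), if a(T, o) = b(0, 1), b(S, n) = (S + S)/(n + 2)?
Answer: 0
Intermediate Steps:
b(S, n) = 2*S/(2 + n) (b(S, n) = (2*S)/(2 + n) = 2*S/(2 + n))
a(T, o) = 0 (a(T, o) = 2*0/(2 + 1) = 2*0/3 = 2*0*(⅓) = 0)
a(6, √(6 + 3))*(15 + W(-3)) = 0*(15 - 3) = 0*12 = 0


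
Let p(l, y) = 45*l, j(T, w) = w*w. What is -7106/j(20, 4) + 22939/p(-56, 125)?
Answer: -81581/180 ≈ -453.23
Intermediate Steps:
j(T, w) = w²
-7106/j(20, 4) + 22939/p(-56, 125) = -7106/(4²) + 22939/((45*(-56))) = -7106/16 + 22939/(-2520) = -7106*1/16 + 22939*(-1/2520) = -3553/8 - 3277/360 = -81581/180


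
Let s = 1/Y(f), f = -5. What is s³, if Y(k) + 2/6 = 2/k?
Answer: -3375/1331 ≈ -2.5357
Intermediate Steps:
Y(k) = -⅓ + 2/k
s = -15/11 (s = 1/((⅓)*(6 - 1*(-5))/(-5)) = 1/((⅓)*(-⅕)*(6 + 5)) = 1/((⅓)*(-⅕)*11) = 1/(-11/15) = -15/11 ≈ -1.3636)
s³ = (-15/11)³ = -3375/1331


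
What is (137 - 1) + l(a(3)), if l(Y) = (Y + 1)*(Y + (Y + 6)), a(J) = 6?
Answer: 262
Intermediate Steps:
l(Y) = (1 + Y)*(6 + 2*Y) (l(Y) = (1 + Y)*(Y + (6 + Y)) = (1 + Y)*(6 + 2*Y))
(137 - 1) + l(a(3)) = (137 - 1) + (6 + 2*6² + 8*6) = 136 + (6 + 2*36 + 48) = 136 + (6 + 72 + 48) = 136 + 126 = 262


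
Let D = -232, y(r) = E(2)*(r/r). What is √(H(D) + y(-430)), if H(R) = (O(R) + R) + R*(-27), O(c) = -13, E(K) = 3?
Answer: √6022 ≈ 77.602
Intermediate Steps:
y(r) = 3 (y(r) = 3*(r/r) = 3*1 = 3)
H(R) = -13 - 26*R (H(R) = (-13 + R) + R*(-27) = (-13 + R) - 27*R = -13 - 26*R)
√(H(D) + y(-430)) = √((-13 - 26*(-232)) + 3) = √((-13 + 6032) + 3) = √(6019 + 3) = √6022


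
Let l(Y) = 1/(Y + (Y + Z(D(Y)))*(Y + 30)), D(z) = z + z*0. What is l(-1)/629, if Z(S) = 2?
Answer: 1/17612 ≈ 5.6779e-5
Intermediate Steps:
D(z) = z (D(z) = z + 0 = z)
l(Y) = 1/(Y + (2 + Y)*(30 + Y)) (l(Y) = 1/(Y + (Y + 2)*(Y + 30)) = 1/(Y + (2 + Y)*(30 + Y)))
l(-1)/629 = 1/((60 + (-1)**2 + 33*(-1))*629) = (1/629)/(60 + 1 - 33) = (1/629)/28 = (1/28)*(1/629) = 1/17612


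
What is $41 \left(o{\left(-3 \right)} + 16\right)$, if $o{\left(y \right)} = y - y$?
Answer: $656$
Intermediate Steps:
$o{\left(y \right)} = 0$
$41 \left(o{\left(-3 \right)} + 16\right) = 41 \left(0 + 16\right) = 41 \cdot 16 = 656$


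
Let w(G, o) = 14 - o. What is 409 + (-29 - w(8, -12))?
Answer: 354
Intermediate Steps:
409 + (-29 - w(8, -12)) = 409 + (-29 - (14 - 1*(-12))) = 409 + (-29 - (14 + 12)) = 409 + (-29 - 1*26) = 409 + (-29 - 26) = 409 - 55 = 354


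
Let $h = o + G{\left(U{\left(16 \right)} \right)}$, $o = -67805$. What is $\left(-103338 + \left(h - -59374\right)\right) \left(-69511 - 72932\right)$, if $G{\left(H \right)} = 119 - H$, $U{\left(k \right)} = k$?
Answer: $15906040038$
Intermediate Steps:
$h = -67702$ ($h = -67805 + \left(119 - 16\right) = -67805 + 103 = -67702$)
$\left(-103338 + \left(h - -59374\right)\right) \left(-69511 - 72932\right) = \left(-103338 - 8328\right) \left(-69511 - 72932\right) = \left(-103338 + \left(-67702 + 59374\right)\right) \left(-142443\right) = \left(-103338 - 8328\right) \left(-142443\right) = \left(-111666\right) \left(-142443\right) = 15906040038$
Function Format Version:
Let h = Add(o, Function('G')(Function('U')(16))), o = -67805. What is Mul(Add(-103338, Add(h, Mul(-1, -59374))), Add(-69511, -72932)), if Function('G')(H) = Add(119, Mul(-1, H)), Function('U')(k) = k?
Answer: 15906040038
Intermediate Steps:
h = -67702 (h = Add(-67805, Add(119, Mul(-1, 16))) = Add(-67805, Add(119, -16)) = Add(-67805, 103) = -67702)
Mul(Add(-103338, Add(h, Mul(-1, -59374))), Add(-69511, -72932)) = Mul(Add(-103338, Add(-67702, Mul(-1, -59374))), Add(-69511, -72932)) = Mul(Add(-103338, Add(-67702, 59374)), -142443) = Mul(Add(-103338, -8328), -142443) = Mul(-111666, -142443) = 15906040038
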